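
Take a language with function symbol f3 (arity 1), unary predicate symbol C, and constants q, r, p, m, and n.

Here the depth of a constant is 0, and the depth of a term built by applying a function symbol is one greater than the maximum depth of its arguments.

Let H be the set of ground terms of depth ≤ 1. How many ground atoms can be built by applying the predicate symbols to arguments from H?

First count ground terms of depth ≤ 1.
If N_k denotes the number of depth-≤k ground terms, the 5 constants give N_0 = 5, and each function symbol of arity r contributes N_{k-1}^r new terms at level k: N_k = 5 + N_{k-1}.
N_0 = 5
N_1 = 5 + 5 = 10
Explicitly: q, r, p, m, n, f3(q), f3(r), f3(p), f3(m), f3(n).
So |H| = 10.
Each predicate of arity r yields |H|^r ground atoms (one per choice of an r-tuple from H):
  C: 10
Total ground atoms: 10.

10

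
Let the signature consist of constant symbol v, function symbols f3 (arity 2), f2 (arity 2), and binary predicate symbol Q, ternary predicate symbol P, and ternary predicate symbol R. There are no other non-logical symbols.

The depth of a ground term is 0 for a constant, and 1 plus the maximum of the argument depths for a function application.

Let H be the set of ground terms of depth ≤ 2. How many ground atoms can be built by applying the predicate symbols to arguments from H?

First count ground terms of depth ≤ 2.
Let N_k = |{terms of depth ≤ k}|. Then N_0 = 1 and N_k = 1 + N_{k-1}^2 + N_{k-1}^2 for k ≥ 1 (one summand per function symbol, arity giving the exponent).
N_0 = 1
N_1 = 1 + 1^2 + 1^2 = 3
N_2 = 1 + 3^2 + 3^2 = 19
So |H| = 19.
For each predicate symbol, the number of ground atoms is |H| raised to its arity; summing:
  Q: 19^2 = 361;  P: 19^3 = 6859;  R: 19^3 = 6859
Total ground atoms: 361 + 6859 + 6859 = 14079.

14079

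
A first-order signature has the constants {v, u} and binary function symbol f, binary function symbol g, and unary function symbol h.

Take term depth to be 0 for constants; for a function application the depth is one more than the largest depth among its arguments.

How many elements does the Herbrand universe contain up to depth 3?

182712

Count level by level. With function symbols f/2, g/2, h/1, the terms of depth ≤ k are the 2 constants together with each function applied to depth-≤(k−1) tuples, so N_k = 2 + N_{k-1}^2 + N_{k-1}^2 + N_{k-1}.
N_0 = 2
N_1 = 2 + 2^2 + 2^2 + 2 = 12
N_2 = 2 + 12^2 + 12^2 + 12 = 302
N_3 = 2 + 302^2 + 302^2 + 302 = 182712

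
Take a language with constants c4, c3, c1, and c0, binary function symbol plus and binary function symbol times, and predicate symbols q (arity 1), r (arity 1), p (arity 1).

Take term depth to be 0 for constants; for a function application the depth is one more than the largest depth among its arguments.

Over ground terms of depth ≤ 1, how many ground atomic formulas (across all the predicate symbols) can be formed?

First count ground terms of depth ≤ 1.
Write N_k for the number of ground terms of depth ≤ k. A term of depth ≤ k is either a constant or a function symbol applied to arguments of depth ≤ k−1, so N_k = 4 + N_{k-1}^2 + N_{k-1}^2.
N_0 = 4
N_1 = 4 + 4^2 + 4^2 = 36
So |H| = 36.
A ground atom is a predicate applied to a tuple of terms from H, so the count is the sum over predicates of |H|^arity:
  q: 36;  r: 36;  p: 36
Total ground atoms: 36 + 36 + 36 = 108.

108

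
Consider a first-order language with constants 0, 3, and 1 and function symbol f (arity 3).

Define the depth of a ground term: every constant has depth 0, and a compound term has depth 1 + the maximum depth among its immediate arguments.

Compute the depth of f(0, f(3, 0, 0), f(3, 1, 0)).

depth(f(3, 0, 0)) = 1 + max(0, 0, 0) = 1
depth(f(3, 1, 0)) = 1 + max(0, 0, 0) = 1
depth(f(0, f(3, 0, 0), f(3, 1, 0))) = 1 + max(0, 1, 1) = 2

2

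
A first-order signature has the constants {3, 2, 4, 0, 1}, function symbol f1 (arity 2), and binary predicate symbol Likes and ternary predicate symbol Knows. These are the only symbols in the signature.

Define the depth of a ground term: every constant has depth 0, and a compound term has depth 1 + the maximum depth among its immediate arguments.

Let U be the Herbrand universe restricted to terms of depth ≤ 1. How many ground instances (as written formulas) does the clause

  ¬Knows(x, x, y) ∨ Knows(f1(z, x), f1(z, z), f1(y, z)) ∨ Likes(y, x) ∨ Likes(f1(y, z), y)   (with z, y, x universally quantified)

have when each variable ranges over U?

27000

Ground terms of depth ≤ 1:
  If N_k denotes the number of depth-≤k ground terms, the 5 constants give N_0 = 5, and each function symbol of arity r contributes N_{k-1}^r new terms at level k: N_k = 5 + N_{k-1}^2.
  N_0 = 5
  N_1 = 5 + 5^2 = 30
So there are 30 ground terms available for substitution.
Each of z, y, x ranges independently over the available ground terms, and distinct assignments produce distinct instances.
Number of ground instances = 30^3 = 27000.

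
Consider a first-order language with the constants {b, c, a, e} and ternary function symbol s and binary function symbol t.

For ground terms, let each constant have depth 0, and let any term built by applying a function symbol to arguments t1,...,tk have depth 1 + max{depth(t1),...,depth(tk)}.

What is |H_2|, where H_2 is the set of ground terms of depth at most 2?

If N_k denotes the number of depth-≤k ground terms, the 4 constants give N_0 = 4, and each function symbol of arity r contributes N_{k-1}^r new terms at level k: N_k = 4 + N_{k-1}^3 + N_{k-1}^2.
N_0 = 4
N_1 = 4 + 4^3 + 4^2 = 84
N_2 = 4 + 84^3 + 84^2 = 599764

599764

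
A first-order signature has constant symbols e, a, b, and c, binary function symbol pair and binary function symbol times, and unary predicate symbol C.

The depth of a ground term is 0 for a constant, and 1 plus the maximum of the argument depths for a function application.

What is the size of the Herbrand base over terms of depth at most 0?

First count ground terms of depth ≤ 0.
Let N_k = |{terms of depth ≤ k}|. Then N_0 = 4 and N_k = 4 + N_{k-1}^2 + N_{k-1}^2 for k ≥ 1 (one summand per function symbol, arity giving the exponent).
N_0 = 4
So |H| = 4.
A ground atom is a predicate applied to a tuple of terms from H, so the count is the sum over predicates of |H|^arity:
  C: 4
Total ground atoms: 4.

4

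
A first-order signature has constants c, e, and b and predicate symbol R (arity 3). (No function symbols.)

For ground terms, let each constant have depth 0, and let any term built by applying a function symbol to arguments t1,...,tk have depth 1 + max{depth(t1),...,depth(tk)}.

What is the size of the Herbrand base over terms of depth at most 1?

27

First count ground terms of depth ≤ 1.
With no function symbols every ground term is a constant, so there are exactly 3 ground terms at every depth bound.
N_0 = 3
N_1 = 3
So |H| = 3.
For each predicate symbol, the number of ground atoms is |H| raised to its arity; summing:
  R: 3^3 = 27
Total ground atoms: 27.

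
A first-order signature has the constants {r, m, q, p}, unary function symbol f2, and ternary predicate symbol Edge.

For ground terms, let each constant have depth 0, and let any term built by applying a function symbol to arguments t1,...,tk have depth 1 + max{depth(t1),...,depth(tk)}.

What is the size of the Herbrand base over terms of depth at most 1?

First count ground terms of depth ≤ 1.
If N_k denotes the number of depth-≤k ground terms, the 4 constants give N_0 = 4, and each function symbol of arity r contributes N_{k-1}^r new terms at level k: N_k = 4 + N_{k-1}.
N_0 = 4
N_1 = 4 + 4 = 8
So |H| = 8.
For each predicate symbol, the number of ground atoms is |H| raised to its arity; summing:
  Edge: 8^3 = 512
Total ground atoms: 512.

512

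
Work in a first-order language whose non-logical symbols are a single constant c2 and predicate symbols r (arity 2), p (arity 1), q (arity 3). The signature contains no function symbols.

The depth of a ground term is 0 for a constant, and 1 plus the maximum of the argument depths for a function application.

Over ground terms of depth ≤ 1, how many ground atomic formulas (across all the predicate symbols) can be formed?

3

First count ground terms of depth ≤ 1.
With no function symbols every ground term is a constant, so there is exactly 1 ground term at every depth bound.
N_0 = 1
N_1 = 1
Explicitly: c2.
So |H| = 1.
Each predicate of arity r yields |H|^r ground atoms (one per choice of an r-tuple from H):
  r: 1^2 = 1;  p: 1;  q: 1^3 = 1
Total ground atoms: 1 + 1 + 1 = 3.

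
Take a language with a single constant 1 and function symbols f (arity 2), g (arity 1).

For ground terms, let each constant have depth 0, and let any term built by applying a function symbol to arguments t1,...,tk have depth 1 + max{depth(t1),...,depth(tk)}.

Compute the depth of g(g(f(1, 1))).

3

depth(f(1, 1)) = 1 + max(0, 0) = 1
depth(g(f(1, 1))) = 1 + depth(f(1, 1)) = 1 + 1 = 2
depth(g(g(f(1, 1)))) = 1 + depth(g(f(1, 1))) = 1 + 2 = 3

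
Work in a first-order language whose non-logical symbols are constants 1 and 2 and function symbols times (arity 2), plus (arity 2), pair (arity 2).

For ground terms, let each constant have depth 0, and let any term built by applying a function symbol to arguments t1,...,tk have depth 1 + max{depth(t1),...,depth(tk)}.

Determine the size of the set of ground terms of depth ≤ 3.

1044302

Write N_k for the number of ground terms of depth ≤ k. A term of depth ≤ k is either a constant or a function symbol applied to arguments of depth ≤ k−1, so N_k = 2 + N_{k-1}^2 + N_{k-1}^2 + N_{k-1}^2.
N_0 = 2
N_1 = 2 + 2^2 + 2^2 + 2^2 = 14
N_2 = 2 + 14^2 + 14^2 + 14^2 = 590
N_3 = 2 + 590^2 + 590^2 + 590^2 = 1044302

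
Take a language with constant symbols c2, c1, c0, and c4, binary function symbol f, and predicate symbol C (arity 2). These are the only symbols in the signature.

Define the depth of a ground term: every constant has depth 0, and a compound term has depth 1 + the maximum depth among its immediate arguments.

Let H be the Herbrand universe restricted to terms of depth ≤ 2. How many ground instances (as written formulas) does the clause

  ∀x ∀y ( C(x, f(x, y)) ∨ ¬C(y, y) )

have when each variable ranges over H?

Ground terms of depth ≤ 2:
  If N_k denotes the number of depth-≤k ground terms, the 4 constants give N_0 = 4, and each function symbol of arity r contributes N_{k-1}^r new terms at level k: N_k = 4 + N_{k-1}^2.
  N_0 = 4
  N_1 = 4 + 4^2 = 20
  N_2 = 4 + 20^2 = 404
So there are 404 ground terms available for substitution.
The body mentions every one of the 2 quantified variables; since ground terms form a free algebra, no two substitutions collapse to the same formula.
Number of ground instances = 404^2 = 163216.

163216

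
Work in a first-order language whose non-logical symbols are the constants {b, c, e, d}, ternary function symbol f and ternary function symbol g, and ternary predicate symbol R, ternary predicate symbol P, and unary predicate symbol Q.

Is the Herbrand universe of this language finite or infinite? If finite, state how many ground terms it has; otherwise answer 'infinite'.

The signature has at least one function symbol (f, arity 3) and at least one constant (b).
Iterating f gives infinitely many distinct ground terms: b, f(b, b, b), f(f(b, b, b), f(b, b, b), f(b, b, b)), ...
So the Herbrand universe is infinite.

infinite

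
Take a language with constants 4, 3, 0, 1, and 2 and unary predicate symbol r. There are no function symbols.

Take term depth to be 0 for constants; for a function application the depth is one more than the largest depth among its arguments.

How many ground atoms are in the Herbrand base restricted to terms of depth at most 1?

First count ground terms of depth ≤ 1.
With no function symbols every ground term is a constant, so there are exactly 5 ground terms at every depth bound.
N_0 = 5
N_1 = 5
Explicitly: 4, 3, 0, 1, 2.
So |H| = 5.
A ground atom is a predicate applied to a tuple of terms from H, so the count is the sum over predicates of |H|^arity:
  r: 5
Total ground atoms: 5.

5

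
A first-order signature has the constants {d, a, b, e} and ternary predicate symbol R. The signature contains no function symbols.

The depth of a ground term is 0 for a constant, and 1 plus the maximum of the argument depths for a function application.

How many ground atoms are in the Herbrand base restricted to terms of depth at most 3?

64

First count ground terms of depth ≤ 3.
With no function symbols every ground term is a constant, so there are exactly 4 ground terms at every depth bound.
N_0 = 4
N_1 = 4
N_2 = 4
N_3 = 4
Explicitly: d, a, b, e.
So |H| = 4.
Ground atoms are formed by filling each argument slot of a predicate with a term from H, so an r-ary predicate gives |H|^r atoms:
  R: 4^3 = 64
Total ground atoms: 64.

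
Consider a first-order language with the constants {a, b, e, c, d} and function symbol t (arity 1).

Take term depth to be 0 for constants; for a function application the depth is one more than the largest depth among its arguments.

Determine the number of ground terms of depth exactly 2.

5

Let N_k = |{terms of depth ≤ k}|. Then N_0 = 5 and N_k = 5 + N_{k-1} for k ≥ 1 (one summand per function symbol, arity giving the exponent).
N_0 = 5
N_1 = 5 + 5 = 10
N_2 = 5 + 10 = 15
Terms of depth exactly 2: N_2 − N_1 = 15 − 10 = 5.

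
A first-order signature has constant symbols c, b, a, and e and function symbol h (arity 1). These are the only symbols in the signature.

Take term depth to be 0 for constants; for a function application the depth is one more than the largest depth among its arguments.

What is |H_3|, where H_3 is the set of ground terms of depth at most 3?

If N_k denotes the number of depth-≤k ground terms, the 4 constants give N_0 = 4, and each function symbol of arity r contributes N_{k-1}^r new terms at level k: N_k = 4 + N_{k-1}.
N_0 = 4
N_1 = 4 + 4 = 8
N_2 = 4 + 8 = 12
N_3 = 4 + 12 = 16

16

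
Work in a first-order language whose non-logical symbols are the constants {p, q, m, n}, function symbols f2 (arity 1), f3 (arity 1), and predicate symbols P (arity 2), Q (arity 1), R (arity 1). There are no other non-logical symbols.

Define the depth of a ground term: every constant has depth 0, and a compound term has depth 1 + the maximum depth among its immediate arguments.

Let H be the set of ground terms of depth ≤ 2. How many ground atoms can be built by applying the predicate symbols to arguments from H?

First count ground terms of depth ≤ 2.
Write N_k for the number of ground terms of depth ≤ k. A term of depth ≤ k is either a constant or a function symbol applied to arguments of depth ≤ k−1, so N_k = 4 + N_{k-1} + N_{k-1}.
N_0 = 4
N_1 = 4 + 4 + 4 = 12
N_2 = 4 + 12 + 12 = 28
So |H| = 28.
Each predicate of arity r yields |H|^r ground atoms (one per choice of an r-tuple from H):
  P: 28^2 = 784;  Q: 28;  R: 28
Total ground atoms: 784 + 28 + 28 = 840.

840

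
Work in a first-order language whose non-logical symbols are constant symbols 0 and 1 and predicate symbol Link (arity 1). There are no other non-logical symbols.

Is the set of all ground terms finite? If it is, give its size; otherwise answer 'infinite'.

There are no function symbols, so every ground term is one of the 2 constants.
The Herbrand universe is {0, 1}, which is finite with 2 elements.

2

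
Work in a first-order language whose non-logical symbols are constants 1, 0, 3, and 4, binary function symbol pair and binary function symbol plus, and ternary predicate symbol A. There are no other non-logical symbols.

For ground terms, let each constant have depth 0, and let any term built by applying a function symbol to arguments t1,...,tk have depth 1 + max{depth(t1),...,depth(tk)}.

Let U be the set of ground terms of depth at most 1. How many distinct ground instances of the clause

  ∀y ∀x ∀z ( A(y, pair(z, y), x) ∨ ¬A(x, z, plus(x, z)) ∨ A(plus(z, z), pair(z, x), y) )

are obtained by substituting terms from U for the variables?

Ground terms of depth ≤ 1:
  Write N_k for the number of ground terms of depth ≤ k. A term of depth ≤ k is either a constant or a function symbol applied to arguments of depth ≤ k−1, so N_k = 4 + N_{k-1}^2 + N_{k-1}^2.
  N_0 = 4
  N_1 = 4 + 4^2 + 4^2 = 36
So there are 36 ground terms available for substitution.
There are 3 variables to instantiate (y, x, z), each occurring in at least one literal, so different choices give different ground instances.
Number of ground instances = 36^3 = 46656.

46656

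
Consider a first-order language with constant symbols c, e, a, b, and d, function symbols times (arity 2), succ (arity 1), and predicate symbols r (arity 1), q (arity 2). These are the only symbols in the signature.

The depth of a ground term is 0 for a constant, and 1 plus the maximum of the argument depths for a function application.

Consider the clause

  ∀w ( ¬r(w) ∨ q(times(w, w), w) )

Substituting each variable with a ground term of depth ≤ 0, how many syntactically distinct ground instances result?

Ground terms of depth ≤ 0:
  Let N_k = |{terms of depth ≤ k}|. Then N_0 = 5 and N_k = 5 + N_{k-1}^2 + N_{k-1} for k ≥ 1 (one summand per function symbol, arity giving the exponent).
  N_0 = 5
  Explicitly: c, e, a, b, d.
So there are 5 ground terms available for substitution.
The clause has 1 distinct variable (w), which appears in the body. In the free term algebra distinct substitutions yield syntactically distinct ground instances.
Number of ground instances = 5.

5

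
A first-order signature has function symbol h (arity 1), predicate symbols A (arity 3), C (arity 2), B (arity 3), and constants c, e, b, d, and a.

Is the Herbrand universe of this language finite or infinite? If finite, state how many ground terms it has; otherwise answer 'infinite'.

The signature has at least one function symbol (h, arity 1) and at least one constant (c).
Iterating h gives infinitely many distinct ground terms: c, h(c), h(h(c)), ...
So the Herbrand universe is infinite.

infinite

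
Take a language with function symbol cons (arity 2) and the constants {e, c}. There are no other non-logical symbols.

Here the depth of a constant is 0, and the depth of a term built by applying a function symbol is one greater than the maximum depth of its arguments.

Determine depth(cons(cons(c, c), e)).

depth(cons(c, c)) = 1 + max(0, 0) = 1
depth(cons(cons(c, c), e)) = 1 + max(1, 0) = 2

2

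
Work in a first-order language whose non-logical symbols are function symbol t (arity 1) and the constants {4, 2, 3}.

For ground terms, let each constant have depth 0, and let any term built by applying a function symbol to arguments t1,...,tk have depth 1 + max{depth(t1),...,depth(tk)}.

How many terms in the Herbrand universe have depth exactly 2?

3

If N_k denotes the number of depth-≤k ground terms, the 3 constants give N_0 = 3, and each function symbol of arity r contributes N_{k-1}^r new terms at level k: N_k = 3 + N_{k-1}.
N_0 = 3
N_1 = 3 + 3 = 6
N_2 = 3 + 6 = 9
Terms of depth exactly 2: N_2 − N_1 = 9 − 6 = 3.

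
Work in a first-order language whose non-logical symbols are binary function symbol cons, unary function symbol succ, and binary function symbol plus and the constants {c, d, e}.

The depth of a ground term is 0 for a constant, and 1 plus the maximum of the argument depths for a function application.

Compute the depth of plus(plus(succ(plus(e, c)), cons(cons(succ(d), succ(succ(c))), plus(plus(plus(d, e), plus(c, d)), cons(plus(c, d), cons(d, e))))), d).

6

depth(plus(e, c)) = 1 + max(0, 0) = 1
depth(succ(plus(e, c))) = 1 + depth(plus(e, c)) = 1 + 1 = 2
depth(succ(d)) = 1 + depth(d) = 1 + 0 = 1
depth(succ(c)) = 1 + depth(c) = 1 + 0 = 1
depth(succ(succ(c))) = 1 + depth(succ(c)) = 1 + 1 = 2
depth(cons(succ(d), succ(succ(c)))) = 1 + max(1, 2) = 3
depth(plus(d, e)) = 1 + max(0, 0) = 1
depth(plus(c, d)) = 1 + max(0, 0) = 1
depth(plus(plus(d, e), plus(c, d))) = 1 + max(1, 1) = 2
depth(cons(d, e)) = 1 + max(0, 0) = 1
depth(cons(plus(c, d), cons(d, e))) = 1 + max(1, 1) = 2
depth(plus(plus(plus(d, e), plus(c, d)), cons(plus(c, d), cons(d, e)))) = 1 + max(2, 2) = 3
depth(cons(cons(succ(d), succ(succ(c))), plus(plus(plus(d, e), plus(c, d)), cons(plus(c, d), cons(d, e))))) = 1 + max(3, 3) = 4
depth(plus(succ(plus(e, c)), cons(cons(succ(d), succ(succ(c))), plus(plus(plus(d, e), plus(c, d)), cons(plus(c, d), cons(d, e)))))) = 1 + max(2, 4) = 5
depth(plus(plus(succ(plus(e, c)), cons(cons(succ(d), succ(succ(c))), plus(plus(plus(d, e), plus(c, d)), cons(plus(c, d), cons(d, e))))), d)) = 1 + max(5, 0) = 6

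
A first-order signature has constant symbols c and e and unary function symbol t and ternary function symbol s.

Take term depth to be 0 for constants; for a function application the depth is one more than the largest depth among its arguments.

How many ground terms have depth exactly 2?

Let N_k = |{terms of depth ≤ k}|. Then N_0 = 2 and N_k = 2 + N_{k-1} + N_{k-1}^3 for k ≥ 1 (one summand per function symbol, arity giving the exponent).
N_0 = 2
N_1 = 2 + 2 + 2^3 = 12
N_2 = 2 + 12 + 12^3 = 1742
Terms of depth exactly 2: N_2 − N_1 = 1742 − 12 = 1730.

1730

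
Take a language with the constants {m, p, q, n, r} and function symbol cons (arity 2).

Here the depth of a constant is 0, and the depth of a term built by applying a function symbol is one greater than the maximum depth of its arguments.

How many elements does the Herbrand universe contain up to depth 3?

Write N_k for the number of ground terms of depth ≤ k. A term of depth ≤ k is either a constant or a function symbol applied to arguments of depth ≤ k−1, so N_k = 5 + N_{k-1}^2.
N_0 = 5
N_1 = 5 + 5^2 = 30
N_2 = 5 + 30^2 = 905
N_3 = 5 + 905^2 = 819030

819030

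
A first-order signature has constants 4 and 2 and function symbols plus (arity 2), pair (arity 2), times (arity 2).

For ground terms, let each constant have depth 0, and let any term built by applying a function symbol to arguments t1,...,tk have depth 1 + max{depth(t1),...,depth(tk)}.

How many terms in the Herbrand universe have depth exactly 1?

12

Let N_k = |{terms of depth ≤ k}|. Then N_0 = 2 and N_k = 2 + N_{k-1}^2 + N_{k-1}^2 + N_{k-1}^2 for k ≥ 1 (one summand per function symbol, arity giving the exponent).
N_0 = 2
N_1 = 2 + 2^2 + 2^2 + 2^2 = 14
Terms of depth exactly 1: N_1 − N_0 = 14 − 2 = 12.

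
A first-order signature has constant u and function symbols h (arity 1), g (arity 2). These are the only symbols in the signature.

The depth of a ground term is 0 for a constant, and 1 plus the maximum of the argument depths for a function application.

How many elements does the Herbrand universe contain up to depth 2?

13

Write N_k for the number of ground terms of depth ≤ k. A term of depth ≤ k is either a constant or a function symbol applied to arguments of depth ≤ k−1, so N_k = 1 + N_{k-1} + N_{k-1}^2.
N_0 = 1
N_1 = 1 + 1 + 1^2 = 3
N_2 = 1 + 3 + 3^2 = 13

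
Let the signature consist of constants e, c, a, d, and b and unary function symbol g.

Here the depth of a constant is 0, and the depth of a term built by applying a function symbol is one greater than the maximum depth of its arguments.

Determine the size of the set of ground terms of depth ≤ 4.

25

Count level by level. With function symbols g/1, the terms of depth ≤ k are the 5 constants together with each function applied to depth-≤(k−1) tuples, so N_k = 5 + N_{k-1}.
N_0 = 5
N_1 = 5 + 5 = 10
N_2 = 5 + 10 = 15
N_3 = 5 + 15 = 20
N_4 = 5 + 20 = 25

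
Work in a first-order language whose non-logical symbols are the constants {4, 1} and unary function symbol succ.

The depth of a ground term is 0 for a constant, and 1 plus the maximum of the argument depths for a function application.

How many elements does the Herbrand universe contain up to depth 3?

8

If N_k denotes the number of depth-≤k ground terms, the 2 constants give N_0 = 2, and each function symbol of arity r contributes N_{k-1}^r new terms at level k: N_k = 2 + N_{k-1}.
N_0 = 2
N_1 = 2 + 2 = 4
N_2 = 2 + 4 = 6
N_3 = 2 + 6 = 8
Explicitly: 4, 1, succ(4), succ(1), succ(succ(4)), succ(succ(1)), succ(succ(succ(4))), succ(succ(succ(1))).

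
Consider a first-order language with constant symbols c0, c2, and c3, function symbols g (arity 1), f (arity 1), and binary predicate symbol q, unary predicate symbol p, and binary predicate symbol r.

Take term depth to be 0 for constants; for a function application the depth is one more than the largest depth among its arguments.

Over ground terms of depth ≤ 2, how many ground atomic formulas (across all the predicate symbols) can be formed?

First count ground terms of depth ≤ 2.
Let N_k = |{terms of depth ≤ k}|. Then N_0 = 3 and N_k = 3 + N_{k-1} + N_{k-1} for k ≥ 1 (one summand per function symbol, arity giving the exponent).
N_0 = 3
N_1 = 3 + 3 + 3 = 9
N_2 = 3 + 9 + 9 = 21
So |H| = 21.
Ground atoms are formed by filling each argument slot of a predicate with a term from H, so an r-ary predicate gives |H|^r atoms:
  q: 21^2 = 441;  p: 21;  r: 21^2 = 441
Total ground atoms: 441 + 21 + 441 = 903.

903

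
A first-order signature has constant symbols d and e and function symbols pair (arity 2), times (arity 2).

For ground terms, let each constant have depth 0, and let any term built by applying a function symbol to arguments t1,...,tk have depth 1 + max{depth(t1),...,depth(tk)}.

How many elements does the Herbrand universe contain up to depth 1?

Let N_k count ground terms of depth at most k. Each non-constant term of depth ≤ k is some function symbol applied to depth-≤(k−1) arguments, giving N_k = 2 + N_{k-1}^2 + N_{k-1}^2.
N_0 = 2
N_1 = 2 + 2^2 + 2^2 = 10

10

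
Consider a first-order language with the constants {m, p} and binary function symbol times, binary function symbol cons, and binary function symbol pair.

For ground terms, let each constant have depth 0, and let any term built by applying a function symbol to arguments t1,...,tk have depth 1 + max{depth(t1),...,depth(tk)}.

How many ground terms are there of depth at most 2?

590

Count level by level. With function symbols times/2, cons/2, pair/2, the terms of depth ≤ k are the 2 constants together with each function applied to depth-≤(k−1) tuples, so N_k = 2 + N_{k-1}^2 + N_{k-1}^2 + N_{k-1}^2.
N_0 = 2
N_1 = 2 + 2^2 + 2^2 + 2^2 = 14
N_2 = 2 + 14^2 + 14^2 + 14^2 = 590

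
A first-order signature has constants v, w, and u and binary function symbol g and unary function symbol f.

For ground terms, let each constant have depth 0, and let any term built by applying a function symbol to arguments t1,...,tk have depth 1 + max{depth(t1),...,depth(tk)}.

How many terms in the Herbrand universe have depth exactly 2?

228

Count level by level. With function symbols g/2, f/1, the terms of depth ≤ k are the 3 constants together with each function applied to depth-≤(k−1) tuples, so N_k = 3 + N_{k-1}^2 + N_{k-1}.
N_0 = 3
N_1 = 3 + 3^2 + 3 = 15
N_2 = 3 + 15^2 + 15 = 243
Terms of depth exactly 2: N_2 − N_1 = 243 − 15 = 228.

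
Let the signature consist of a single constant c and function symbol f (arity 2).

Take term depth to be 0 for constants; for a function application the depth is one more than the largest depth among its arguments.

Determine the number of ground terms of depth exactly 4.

Let N_k = |{terms of depth ≤ k}|. Then N_0 = 1 and N_k = 1 + N_{k-1}^2 for k ≥ 1 (one summand per function symbol, arity giving the exponent).
N_0 = 1
N_1 = 1 + 1^2 = 2
N_2 = 1 + 2^2 = 5
N_3 = 1 + 5^2 = 26
N_4 = 1 + 26^2 = 677
Terms of depth exactly 4: N_4 − N_3 = 677 − 26 = 651.

651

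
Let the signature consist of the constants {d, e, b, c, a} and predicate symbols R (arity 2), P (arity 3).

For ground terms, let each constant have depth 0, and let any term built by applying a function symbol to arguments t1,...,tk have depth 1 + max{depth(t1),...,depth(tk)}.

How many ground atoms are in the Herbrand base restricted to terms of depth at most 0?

First count ground terms of depth ≤ 0.
With no function symbols every ground term is a constant, so there are exactly 5 ground terms at every depth bound.
N_0 = 5
Explicitly: d, e, b, c, a.
So |H| = 5.
Ground atoms are formed by filling each argument slot of a predicate with a term from H, so an r-ary predicate gives |H|^r atoms:
  R: 5^2 = 25;  P: 5^3 = 125
Total ground atoms: 25 + 125 = 150.

150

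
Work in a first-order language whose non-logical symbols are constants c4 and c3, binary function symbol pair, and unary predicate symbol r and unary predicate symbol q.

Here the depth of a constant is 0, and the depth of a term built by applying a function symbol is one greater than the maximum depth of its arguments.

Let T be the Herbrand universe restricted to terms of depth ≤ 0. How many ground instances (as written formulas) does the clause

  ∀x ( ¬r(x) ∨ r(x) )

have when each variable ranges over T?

Ground terms of depth ≤ 0:
  Let N_k = |{terms of depth ≤ k}|. Then N_0 = 2 and N_k = 2 + N_{k-1}^2 for k ≥ 1 (one summand per function symbol, arity giving the exponent).
  N_0 = 2
  Explicitly: c4, c3.
So there are 2 ground terms available for substitution.
The variable x ranges independently over the available ground terms, and distinct assignments produce distinct instances.
Number of ground instances = 2.

2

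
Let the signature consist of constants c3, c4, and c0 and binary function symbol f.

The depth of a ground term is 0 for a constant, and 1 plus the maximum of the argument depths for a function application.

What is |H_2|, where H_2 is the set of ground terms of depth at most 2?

Count level by level. With function symbols f/2, the terms of depth ≤ k are the 3 constants together with each function applied to depth-≤(k−1) tuples, so N_k = 3 + N_{k-1}^2.
N_0 = 3
N_1 = 3 + 3^2 = 12
N_2 = 3 + 12^2 = 147

147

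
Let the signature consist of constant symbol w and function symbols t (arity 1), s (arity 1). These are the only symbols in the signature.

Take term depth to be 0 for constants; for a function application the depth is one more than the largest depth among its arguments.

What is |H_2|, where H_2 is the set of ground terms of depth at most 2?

If N_k denotes the number of depth-≤k ground terms, the 1 constant gives N_0 = 1, and each function symbol of arity r contributes N_{k-1}^r new terms at level k: N_k = 1 + N_{k-1} + N_{k-1}.
N_0 = 1
N_1 = 1 + 1 + 1 = 3
N_2 = 1 + 3 + 3 = 7
Explicitly: w, t(w), t(t(w)), t(s(w)), s(w), s(t(w)), s(s(w)).

7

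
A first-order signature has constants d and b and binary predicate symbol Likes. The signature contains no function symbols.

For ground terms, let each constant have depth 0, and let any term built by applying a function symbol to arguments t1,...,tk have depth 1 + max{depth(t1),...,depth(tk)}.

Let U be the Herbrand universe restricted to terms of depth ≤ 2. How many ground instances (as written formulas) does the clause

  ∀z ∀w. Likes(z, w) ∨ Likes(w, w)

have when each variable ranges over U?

4

Ground terms of depth ≤ 2:
  With no function symbols every ground term is a constant, so there are exactly 2 ground terms at every depth bound.
  N_0 = 2
  N_1 = 2
  N_2 = 2
  Explicitly: d, b.
So there are 2 ground terms available for substitution.
The body mentions every one of the 2 quantified variables; since ground terms form a free algebra, no two substitutions collapse to the same formula.
Number of ground instances = 2^2 = 4.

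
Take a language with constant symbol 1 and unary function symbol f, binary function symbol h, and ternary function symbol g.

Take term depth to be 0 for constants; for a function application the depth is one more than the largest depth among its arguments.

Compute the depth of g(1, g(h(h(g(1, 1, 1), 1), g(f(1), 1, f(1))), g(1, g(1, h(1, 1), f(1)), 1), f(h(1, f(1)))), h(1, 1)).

5

depth(g(1, 1, 1)) = 1 + max(0, 0, 0) = 1
depth(h(g(1, 1, 1), 1)) = 1 + max(1, 0) = 2
depth(f(1)) = 1 + depth(1) = 1 + 0 = 1
depth(g(f(1), 1, f(1))) = 1 + max(1, 0, 1) = 2
depth(h(h(g(1, 1, 1), 1), g(f(1), 1, f(1)))) = 1 + max(2, 2) = 3
depth(h(1, 1)) = 1 + max(0, 0) = 1
depth(g(1, h(1, 1), f(1))) = 1 + max(0, 1, 1) = 2
depth(g(1, g(1, h(1, 1), f(1)), 1)) = 1 + max(0, 2, 0) = 3
depth(h(1, f(1))) = 1 + max(0, 1) = 2
depth(f(h(1, f(1)))) = 1 + depth(h(1, f(1))) = 1 + 2 = 3
depth(g(h(h(g(1, 1, 1), 1), g(f(1), 1, f(1))), g(1, g(1, h(1, 1), f(1)), 1), f(h(1, f(1))))) = 1 + max(3, 3, 3) = 4
depth(g(1, g(h(h(g(1, 1, 1), 1), g(f(1), 1, f(1))), g(1, g(1, h(1, 1), f(1)), 1), f(h(1, f(1)))), h(1, 1))) = 1 + max(0, 4, 1) = 5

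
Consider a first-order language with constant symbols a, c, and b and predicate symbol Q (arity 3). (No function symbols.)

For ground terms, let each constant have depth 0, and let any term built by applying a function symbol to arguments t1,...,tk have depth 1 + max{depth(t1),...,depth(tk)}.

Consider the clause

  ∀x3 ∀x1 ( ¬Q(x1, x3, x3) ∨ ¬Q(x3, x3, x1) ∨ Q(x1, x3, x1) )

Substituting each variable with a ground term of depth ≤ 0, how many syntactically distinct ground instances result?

Ground terms of depth ≤ 0:
  With no function symbols every ground term is a constant, so there are exactly 3 ground terms at every depth bound.
  N_0 = 3
  Explicitly: a, c, b.
So there are 3 ground terms available for substitution.
The body mentions every one of the 2 quantified variables; since ground terms form a free algebra, no two substitutions collapse to the same formula.
Number of ground instances = 3^2 = 9.

9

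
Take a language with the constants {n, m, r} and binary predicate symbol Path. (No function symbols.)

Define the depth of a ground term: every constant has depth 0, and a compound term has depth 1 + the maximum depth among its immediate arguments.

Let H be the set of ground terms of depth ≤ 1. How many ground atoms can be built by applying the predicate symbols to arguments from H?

First count ground terms of depth ≤ 1.
With no function symbols every ground term is a constant, so there are exactly 3 ground terms at every depth bound.
N_0 = 3
N_1 = 3
Explicitly: n, m, r.
So |H| = 3.
For each predicate symbol, the number of ground atoms is |H| raised to its arity; summing:
  Path: 3^2 = 9
Total ground atoms: 9.

9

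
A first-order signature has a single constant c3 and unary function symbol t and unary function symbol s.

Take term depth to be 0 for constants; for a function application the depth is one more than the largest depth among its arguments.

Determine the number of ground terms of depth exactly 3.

Count level by level. With function symbols t/1, s/1, the terms of depth ≤ k are the 1 constant together with each function applied to depth-≤(k−1) tuples, so N_k = 1 + N_{k-1} + N_{k-1}.
N_0 = 1
N_1 = 1 + 1 + 1 = 3
N_2 = 1 + 3 + 3 = 7
N_3 = 1 + 7 + 7 = 15
Terms of depth exactly 3: N_3 − N_2 = 15 − 7 = 8.

8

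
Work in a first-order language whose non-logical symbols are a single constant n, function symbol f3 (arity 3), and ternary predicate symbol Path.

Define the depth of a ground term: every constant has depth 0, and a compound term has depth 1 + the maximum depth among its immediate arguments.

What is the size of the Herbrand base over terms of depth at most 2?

729

First count ground terms of depth ≤ 2.
Let N_k = |{terms of depth ≤ k}|. Then N_0 = 1 and N_k = 1 + N_{k-1}^3 for k ≥ 1 (one summand per function symbol, arity giving the exponent).
N_0 = 1
N_1 = 1 + 1^3 = 2
N_2 = 1 + 2^3 = 9
So |H| = 9.
A ground atom is a predicate applied to a tuple of terms from H, so the count is the sum over predicates of |H|^arity:
  Path: 9^3 = 729
Total ground atoms: 729.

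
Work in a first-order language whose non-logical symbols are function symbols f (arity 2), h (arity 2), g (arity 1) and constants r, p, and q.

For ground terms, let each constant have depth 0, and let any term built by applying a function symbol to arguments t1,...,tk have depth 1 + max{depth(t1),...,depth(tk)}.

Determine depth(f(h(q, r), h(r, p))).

depth(h(q, r)) = 1 + max(0, 0) = 1
depth(h(r, p)) = 1 + max(0, 0) = 1
depth(f(h(q, r), h(r, p))) = 1 + max(1, 1) = 2

2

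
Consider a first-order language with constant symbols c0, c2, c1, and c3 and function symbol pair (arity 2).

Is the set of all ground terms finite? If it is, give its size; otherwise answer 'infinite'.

infinite

The signature has at least one function symbol (pair, arity 2) and at least one constant (c0).
Iterating pair gives infinitely many distinct ground terms: c0, pair(c0, c0), pair(pair(c0, c0), pair(c0, c0)), ...
So the Herbrand universe is infinite.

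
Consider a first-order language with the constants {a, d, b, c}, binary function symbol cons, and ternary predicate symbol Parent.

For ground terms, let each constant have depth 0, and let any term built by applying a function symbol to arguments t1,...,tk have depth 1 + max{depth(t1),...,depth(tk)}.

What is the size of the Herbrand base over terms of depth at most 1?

First count ground terms of depth ≤ 1.
If N_k denotes the number of depth-≤k ground terms, the 4 constants give N_0 = 4, and each function symbol of arity r contributes N_{k-1}^r new terms at level k: N_k = 4 + N_{k-1}^2.
N_0 = 4
N_1 = 4 + 4^2 = 20
So |H| = 20.
Each predicate of arity r yields |H|^r ground atoms (one per choice of an r-tuple from H):
  Parent: 20^3 = 8000
Total ground atoms: 8000.

8000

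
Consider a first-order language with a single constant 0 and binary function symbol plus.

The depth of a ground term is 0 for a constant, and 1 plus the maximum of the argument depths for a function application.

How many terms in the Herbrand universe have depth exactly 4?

651

If N_k denotes the number of depth-≤k ground terms, the 1 constant gives N_0 = 1, and each function symbol of arity r contributes N_{k-1}^r new terms at level k: N_k = 1 + N_{k-1}^2.
N_0 = 1
N_1 = 1 + 1^2 = 2
N_2 = 1 + 2^2 = 5
N_3 = 1 + 5^2 = 26
N_4 = 1 + 26^2 = 677
Terms of depth exactly 4: N_4 − N_3 = 677 − 26 = 651.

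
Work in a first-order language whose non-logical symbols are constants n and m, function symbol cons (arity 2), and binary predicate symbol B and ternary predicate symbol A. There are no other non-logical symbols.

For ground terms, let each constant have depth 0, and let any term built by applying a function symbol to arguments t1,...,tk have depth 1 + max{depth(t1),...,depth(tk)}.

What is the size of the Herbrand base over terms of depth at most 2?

First count ground terms of depth ≤ 2.
Let N_k count ground terms of depth at most k. Each non-constant term of depth ≤ k is some function symbol applied to depth-≤(k−1) arguments, giving N_k = 2 + N_{k-1}^2.
N_0 = 2
N_1 = 2 + 2^2 = 6
N_2 = 2 + 6^2 = 38
So |H| = 38.
A ground atom is a predicate applied to a tuple of terms from H, so the count is the sum over predicates of |H|^arity:
  B: 38^2 = 1444;  A: 38^3 = 54872
Total ground atoms: 1444 + 54872 = 56316.

56316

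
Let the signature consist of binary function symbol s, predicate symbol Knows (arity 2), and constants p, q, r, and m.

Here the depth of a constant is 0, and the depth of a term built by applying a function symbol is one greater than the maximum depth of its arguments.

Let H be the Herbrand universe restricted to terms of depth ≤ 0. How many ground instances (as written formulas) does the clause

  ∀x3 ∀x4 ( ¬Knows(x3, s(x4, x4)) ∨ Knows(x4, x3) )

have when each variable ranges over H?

Ground terms of depth ≤ 0:
  Write N_k for the number of ground terms of depth ≤ k. A term of depth ≤ k is either a constant or a function symbol applied to arguments of depth ≤ k−1, so N_k = 4 + N_{k-1}^2.
  N_0 = 4
So there are 4 ground terms available for substitution.
The body mentions every one of the 2 quantified variables; since ground terms form a free algebra, no two substitutions collapse to the same formula.
Number of ground instances = 4^2 = 16.

16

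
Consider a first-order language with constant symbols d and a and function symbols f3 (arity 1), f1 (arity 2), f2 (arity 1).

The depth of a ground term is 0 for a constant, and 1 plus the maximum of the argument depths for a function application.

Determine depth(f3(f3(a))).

2

depth(f3(a)) = 1 + depth(a) = 1 + 0 = 1
depth(f3(f3(a))) = 1 + depth(f3(a)) = 1 + 1 = 2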